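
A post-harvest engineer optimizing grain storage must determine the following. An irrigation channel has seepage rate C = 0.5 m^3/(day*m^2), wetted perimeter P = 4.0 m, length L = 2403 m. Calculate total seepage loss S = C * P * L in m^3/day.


S = C * P * L
  = 0.5 * 4.0 * 2403
  = 4806 m^3/day


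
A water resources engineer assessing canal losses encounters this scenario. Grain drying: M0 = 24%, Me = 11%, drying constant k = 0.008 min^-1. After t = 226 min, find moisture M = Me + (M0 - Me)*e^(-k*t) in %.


M = Me + (M0 - Me) * e^(-k*t)
  = 11 + (24 - 11) * e^(-0.008*226)
  = 11 + 13 * e^(-1.808)
  = 11 + 13 * 0.16398
  = 11 + 2.1318
  = 13.13%


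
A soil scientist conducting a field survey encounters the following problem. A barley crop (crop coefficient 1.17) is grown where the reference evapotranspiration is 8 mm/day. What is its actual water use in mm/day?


ETc = Kc * ET0
    = 1.17 * 8
    = 9.36 mm/day


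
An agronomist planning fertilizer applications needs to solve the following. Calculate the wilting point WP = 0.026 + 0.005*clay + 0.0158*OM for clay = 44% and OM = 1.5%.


WP = 0.026 + 0.005*44 + 0.0158*1.5
   = 0.026 + 0.2200 + 0.0237
   = 0.2697


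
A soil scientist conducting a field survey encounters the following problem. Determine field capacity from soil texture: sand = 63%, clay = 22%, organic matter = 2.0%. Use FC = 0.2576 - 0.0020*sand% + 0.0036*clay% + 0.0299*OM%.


FC = 0.2576 - 0.0020*63 + 0.0036*22 + 0.0299*2.0
   = 0.2576 - 0.1260 + 0.0792 + 0.0598
   = 0.2706


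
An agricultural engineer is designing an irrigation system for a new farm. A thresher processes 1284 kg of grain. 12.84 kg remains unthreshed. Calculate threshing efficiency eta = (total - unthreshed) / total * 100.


eta = (total - unthreshed) / total * 100
    = (1284 - 12.84) / 1284 * 100
    = 1271.16 / 1284 * 100
    = 99%


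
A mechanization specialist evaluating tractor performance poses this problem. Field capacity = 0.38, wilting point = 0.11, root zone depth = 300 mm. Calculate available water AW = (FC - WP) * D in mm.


AW = (FC - WP) * D
   = (0.38 - 0.11) * 300
   = 0.27 * 300
   = 81 mm


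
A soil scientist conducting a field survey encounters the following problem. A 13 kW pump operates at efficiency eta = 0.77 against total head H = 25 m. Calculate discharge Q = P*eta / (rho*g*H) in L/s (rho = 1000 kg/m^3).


Q = (P * 1000 * eta) / (rho * g * H)
  = (13 * 1000 * 0.77) / (1000 * 9.81 * 25)
  = 10010 / 245250
  = 0.04082 m^3/s = 40.82 L/s


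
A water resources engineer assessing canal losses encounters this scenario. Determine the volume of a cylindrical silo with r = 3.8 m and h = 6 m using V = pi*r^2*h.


V = pi * r^2 * h
  = pi * 3.8^2 * 6
  = pi * 14.44 * 6
  = 272.19 m^3


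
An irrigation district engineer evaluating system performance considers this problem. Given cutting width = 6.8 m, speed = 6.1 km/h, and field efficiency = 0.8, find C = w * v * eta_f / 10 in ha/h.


C = w * v * eta_f / 10
  = 6.8 * 6.1 * 0.8 / 10
  = 33.18 / 10
  = 3.32 ha/h


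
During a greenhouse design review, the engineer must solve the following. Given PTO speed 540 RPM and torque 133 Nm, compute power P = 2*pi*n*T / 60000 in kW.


P = 2*pi*n*T / 60000
  = 2*pi * 540 * 133 / 60000
  = 451258.37 / 60000
  = 7.52 kW


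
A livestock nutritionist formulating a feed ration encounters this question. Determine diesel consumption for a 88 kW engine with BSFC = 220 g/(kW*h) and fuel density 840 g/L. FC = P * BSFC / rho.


FC = P * BSFC / rho_fuel
   = 88 * 220 / 840
   = 19360 / 840
   = 23.05 L/h


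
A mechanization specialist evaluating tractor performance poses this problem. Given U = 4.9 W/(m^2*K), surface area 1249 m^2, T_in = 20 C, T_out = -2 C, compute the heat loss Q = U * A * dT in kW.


dT = 20 - (-2) = 22 K
Q = U * A * dT
  = 4.9 * 1249 * 22
  = 134642.20 W = 134.64 kW


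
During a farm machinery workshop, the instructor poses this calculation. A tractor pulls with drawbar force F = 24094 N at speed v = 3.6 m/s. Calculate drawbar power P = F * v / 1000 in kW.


P = F * v / 1000
  = 24094 * 3.6 / 1000
  = 86738.40 / 1000
  = 86.74 kW


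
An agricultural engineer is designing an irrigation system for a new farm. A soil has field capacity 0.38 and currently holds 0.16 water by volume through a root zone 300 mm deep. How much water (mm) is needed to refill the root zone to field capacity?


SMD = (FC - theta) * D
    = (0.38 - 0.16) * 300
    = 0.220 * 300
    = 66 mm


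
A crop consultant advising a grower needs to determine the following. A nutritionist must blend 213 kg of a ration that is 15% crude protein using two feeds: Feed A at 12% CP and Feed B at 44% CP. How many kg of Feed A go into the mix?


parts_A = CP_b - target = 44 - 15 = 29
parts_B = target - CP_a = 15 - 12 = 3
total_parts = 29 + 3 = 32
Feed A = 213 * 29 / 32 = 193.03 kg
Feed B = 213 * 3 / 32 = 19.97 kg

193.03 kg


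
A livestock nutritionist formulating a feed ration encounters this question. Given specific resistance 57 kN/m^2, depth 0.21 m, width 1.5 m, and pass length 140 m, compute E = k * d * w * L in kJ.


E = k * d * w * L
  = 57 * 0.21 * 1.5 * 140
  = 2513.70 kJ


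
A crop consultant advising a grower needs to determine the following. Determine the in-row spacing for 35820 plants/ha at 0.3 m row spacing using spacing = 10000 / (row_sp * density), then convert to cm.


spacing = 10000 / (row_sp * density)
        = 10000 / (0.3 * 35820)
        = 10000 / 10746
        = 0.93058 m = 93.06 cm


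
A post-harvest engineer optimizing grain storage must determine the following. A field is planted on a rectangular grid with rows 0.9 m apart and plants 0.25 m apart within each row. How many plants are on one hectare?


D = 10000 / (row_sp * plant_sp)
  = 10000 / (0.9 * 0.25)
  = 10000 / 0.2250
  = 44444.44 plants/ha


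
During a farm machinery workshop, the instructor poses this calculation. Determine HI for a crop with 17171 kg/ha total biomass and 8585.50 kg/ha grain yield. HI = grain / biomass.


HI = grain_yield / biomass
   = 8585.50 / 17171
   = 0.50


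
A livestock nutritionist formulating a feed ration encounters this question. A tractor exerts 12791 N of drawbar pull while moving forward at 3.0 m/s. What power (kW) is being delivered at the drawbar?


P = F * v / 1000
  = 12791 * 3.0 / 1000
  = 38373 / 1000
  = 38.37 kW


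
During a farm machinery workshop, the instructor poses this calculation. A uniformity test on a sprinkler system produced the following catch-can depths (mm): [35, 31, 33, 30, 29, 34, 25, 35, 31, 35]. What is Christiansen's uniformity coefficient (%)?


xbar = 318 / 10 = 31.800
sum|xi - xbar| = 26
CU = 100 * (1 - 26 / (10 * 31.800))
   = 100 * (1 - 0.0818)
   = 91.82%


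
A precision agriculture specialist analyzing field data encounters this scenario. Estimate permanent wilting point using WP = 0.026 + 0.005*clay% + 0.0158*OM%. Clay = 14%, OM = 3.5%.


WP = 0.026 + 0.005*14 + 0.0158*3.5
   = 0.026 + 0.0700 + 0.0553
   = 0.1513


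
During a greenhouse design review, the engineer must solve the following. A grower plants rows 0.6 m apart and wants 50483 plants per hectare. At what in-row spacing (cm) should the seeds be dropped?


spacing = 10000 / (row_sp * density)
        = 10000 / (0.6 * 50483)
        = 10000 / 30289.80
        = 0.33014 m = 33.01 cm


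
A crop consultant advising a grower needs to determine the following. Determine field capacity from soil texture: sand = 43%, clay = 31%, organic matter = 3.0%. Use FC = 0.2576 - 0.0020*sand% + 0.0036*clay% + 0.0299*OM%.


FC = 0.2576 - 0.0020*43 + 0.0036*31 + 0.0299*3.0
   = 0.2576 - 0.0860 + 0.1116 + 0.0897
   = 0.3729


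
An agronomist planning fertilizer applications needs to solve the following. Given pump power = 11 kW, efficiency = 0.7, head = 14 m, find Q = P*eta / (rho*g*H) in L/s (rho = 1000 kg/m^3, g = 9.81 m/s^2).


Q = (P * 1000 * eta) / (rho * g * H)
  = (11 * 1000 * 0.7) / (1000 * 9.81 * 14)
  = 7700 / 137340
  = 0.05607 m^3/s = 56.07 L/s


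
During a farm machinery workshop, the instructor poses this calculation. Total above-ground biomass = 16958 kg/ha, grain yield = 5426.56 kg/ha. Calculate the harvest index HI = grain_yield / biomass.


HI = grain_yield / biomass
   = 5426.56 / 16958
   = 0.32


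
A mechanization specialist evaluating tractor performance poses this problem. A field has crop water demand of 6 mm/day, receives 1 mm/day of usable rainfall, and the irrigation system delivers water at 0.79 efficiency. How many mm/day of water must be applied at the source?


IWR = (ETc - Pe) / Ea
    = (6 - 1) / 0.79
    = 5 / 0.79
    = 6.33 mm/day


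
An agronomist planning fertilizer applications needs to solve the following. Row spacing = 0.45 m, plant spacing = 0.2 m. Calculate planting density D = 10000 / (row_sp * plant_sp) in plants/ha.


D = 10000 / (row_sp * plant_sp)
  = 10000 / (0.45 * 0.2)
  = 10000 / 0.0900
  = 111111.11 plants/ha


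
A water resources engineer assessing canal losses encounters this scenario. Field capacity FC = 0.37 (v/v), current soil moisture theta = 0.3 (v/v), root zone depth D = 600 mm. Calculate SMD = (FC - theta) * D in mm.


SMD = (FC - theta) * D
    = (0.37 - 0.3) * 600
    = 0.070 * 600
    = 42 mm


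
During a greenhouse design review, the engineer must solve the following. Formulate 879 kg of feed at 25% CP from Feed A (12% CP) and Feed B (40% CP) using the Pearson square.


parts_A = CP_b - target = 40 - 25 = 15
parts_B = target - CP_a = 25 - 12 = 13
total_parts = 15 + 13 = 28
Feed A = 879 * 15 / 28 = 470.89 kg
Feed B = 879 * 13 / 28 = 408.11 kg

470.89 kg


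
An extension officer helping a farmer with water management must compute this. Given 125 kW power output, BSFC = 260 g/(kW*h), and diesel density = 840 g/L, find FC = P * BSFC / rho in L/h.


FC = P * BSFC / rho_fuel
   = 125 * 260 / 840
   = 32500 / 840
   = 38.69 L/h


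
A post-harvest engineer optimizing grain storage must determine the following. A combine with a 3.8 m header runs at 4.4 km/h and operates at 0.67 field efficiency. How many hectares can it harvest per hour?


C = w * v * eta_f / 10
  = 3.8 * 4.4 * 0.67 / 10
  = 11.20 / 10
  = 1.12 ha/h


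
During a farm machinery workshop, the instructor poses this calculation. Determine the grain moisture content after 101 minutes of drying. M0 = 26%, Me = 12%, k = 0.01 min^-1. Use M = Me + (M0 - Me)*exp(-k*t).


M = Me + (M0 - Me) * e^(-k*t)
  = 12 + (26 - 12) * e^(-0.01*101)
  = 12 + 14 * e^(-1.010)
  = 12 + 14 * 0.36422
  = 12 + 5.0991
  = 17.10%


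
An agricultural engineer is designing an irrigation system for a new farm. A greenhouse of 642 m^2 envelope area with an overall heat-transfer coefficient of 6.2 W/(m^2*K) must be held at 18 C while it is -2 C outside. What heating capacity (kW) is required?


dT = 18 - (-2) = 20 K
Q = U * A * dT
  = 6.2 * 642 * 20
  = 79608 W = 79.61 kW


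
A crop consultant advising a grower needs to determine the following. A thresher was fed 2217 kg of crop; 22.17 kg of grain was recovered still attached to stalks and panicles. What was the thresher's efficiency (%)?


eta = (total - unthreshed) / total * 100
    = (2217 - 22.17) / 2217 * 100
    = 2194.83 / 2217 * 100
    = 99%


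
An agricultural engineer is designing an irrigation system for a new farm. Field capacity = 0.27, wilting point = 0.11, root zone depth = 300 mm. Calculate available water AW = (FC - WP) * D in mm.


AW = (FC - WP) * D
   = (0.27 - 0.11) * 300
   = 0.16 * 300
   = 48 mm


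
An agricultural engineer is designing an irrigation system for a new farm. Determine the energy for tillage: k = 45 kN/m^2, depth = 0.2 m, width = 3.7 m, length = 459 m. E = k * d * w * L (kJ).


E = k * d * w * L
  = 45 * 0.2 * 3.7 * 459
  = 15284.70 kJ


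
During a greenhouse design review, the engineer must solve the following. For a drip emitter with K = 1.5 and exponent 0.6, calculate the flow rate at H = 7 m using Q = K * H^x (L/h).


Q = K * H^x
  = 1.5 * 7^0.6
  = 1.5 * 3.2141
  = 4.82 L/h


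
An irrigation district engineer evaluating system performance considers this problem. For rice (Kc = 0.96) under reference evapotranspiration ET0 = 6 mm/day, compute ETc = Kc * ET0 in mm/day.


ETc = Kc * ET0
    = 0.96 * 6
    = 5.76 mm/day


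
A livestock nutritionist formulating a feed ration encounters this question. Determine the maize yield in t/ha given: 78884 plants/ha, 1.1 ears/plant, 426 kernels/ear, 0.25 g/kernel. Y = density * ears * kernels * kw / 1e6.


Y = density * ears * kernels * kw
  = 78884 * 1.1 * 426 * 0.25 g/ha
  = 9241260.60 g/ha
  = 9241.26 kg/ha = 9.24 t/ha


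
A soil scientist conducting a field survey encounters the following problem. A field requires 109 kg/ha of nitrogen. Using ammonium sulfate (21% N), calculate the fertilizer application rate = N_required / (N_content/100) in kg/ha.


Rate = N_required / (N_content / 100)
     = 109 / (21 / 100)
     = 109 / 0.21
     = 519.05 kg/ha


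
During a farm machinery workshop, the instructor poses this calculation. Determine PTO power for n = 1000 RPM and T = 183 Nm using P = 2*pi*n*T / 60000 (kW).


P = 2*pi*n*T / 60000
  = 2*pi * 1000 * 183 / 60000
  = 1149822.91 / 60000
  = 19.16 kW


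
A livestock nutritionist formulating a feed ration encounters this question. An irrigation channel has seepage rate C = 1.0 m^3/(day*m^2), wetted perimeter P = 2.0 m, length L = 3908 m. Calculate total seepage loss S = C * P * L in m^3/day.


S = C * P * L
  = 1.0 * 2.0 * 3908
  = 7816 m^3/day


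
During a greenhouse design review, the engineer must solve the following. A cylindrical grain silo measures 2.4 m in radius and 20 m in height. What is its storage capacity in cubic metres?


V = pi * r^2 * h
  = pi * 2.4^2 * 20
  = pi * 5.76 * 20
  = 361.91 m^3


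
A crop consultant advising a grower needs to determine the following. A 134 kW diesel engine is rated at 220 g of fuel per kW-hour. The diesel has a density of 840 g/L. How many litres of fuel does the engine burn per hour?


FC = P * BSFC / rho_fuel
   = 134 * 220 / 840
   = 29480 / 840
   = 35.10 L/h


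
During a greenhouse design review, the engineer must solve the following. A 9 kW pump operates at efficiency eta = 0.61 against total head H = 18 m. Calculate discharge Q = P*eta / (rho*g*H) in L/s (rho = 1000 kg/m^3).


Q = (P * 1000 * eta) / (rho * g * H)
  = (9 * 1000 * 0.61) / (1000 * 9.81 * 18)
  = 5490 / 176580
  = 0.03109 m^3/s = 31.09 L/s


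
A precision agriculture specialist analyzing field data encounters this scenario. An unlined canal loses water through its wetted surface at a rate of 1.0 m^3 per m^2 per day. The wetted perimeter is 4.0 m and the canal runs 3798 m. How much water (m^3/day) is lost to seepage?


S = C * P * L
  = 1.0 * 4.0 * 3798
  = 15192 m^3/day


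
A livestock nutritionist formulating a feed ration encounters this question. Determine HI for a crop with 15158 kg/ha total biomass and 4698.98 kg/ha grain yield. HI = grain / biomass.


HI = grain_yield / biomass
   = 4698.98 / 15158
   = 0.31


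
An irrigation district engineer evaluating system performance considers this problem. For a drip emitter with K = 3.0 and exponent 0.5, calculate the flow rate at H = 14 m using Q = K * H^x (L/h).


Q = K * H^x
  = 3.0 * 14^0.5
  = 3.0 * 3.7417
  = 11.22 L/h


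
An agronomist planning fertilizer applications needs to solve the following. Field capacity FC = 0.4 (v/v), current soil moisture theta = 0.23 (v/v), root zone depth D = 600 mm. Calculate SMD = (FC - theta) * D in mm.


SMD = (FC - theta) * D
    = (0.4 - 0.23) * 600
    = 0.170 * 600
    = 102 mm


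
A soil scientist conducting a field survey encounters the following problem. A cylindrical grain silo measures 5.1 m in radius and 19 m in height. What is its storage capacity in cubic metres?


V = pi * r^2 * h
  = pi * 5.1^2 * 19
  = pi * 26.01 * 19
  = 1552.54 m^3


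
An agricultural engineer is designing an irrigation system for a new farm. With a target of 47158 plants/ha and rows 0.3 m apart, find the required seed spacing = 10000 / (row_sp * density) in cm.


spacing = 10000 / (row_sp * density)
        = 10000 / (0.3 * 47158)
        = 10000 / 14147.40
        = 0.70684 m = 70.68 cm


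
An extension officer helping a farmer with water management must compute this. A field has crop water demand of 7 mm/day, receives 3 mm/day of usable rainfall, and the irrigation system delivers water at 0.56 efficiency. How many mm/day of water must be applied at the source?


IWR = (ETc - Pe) / Ea
    = (7 - 3) / 0.56
    = 4 / 0.56
    = 7.14 mm/day


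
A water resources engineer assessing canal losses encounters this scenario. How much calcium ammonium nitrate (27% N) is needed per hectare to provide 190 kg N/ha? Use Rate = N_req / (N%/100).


Rate = N_required / (N_content / 100)
     = 190 / (27 / 100)
     = 190 / 0.27
     = 703.70 kg/ha


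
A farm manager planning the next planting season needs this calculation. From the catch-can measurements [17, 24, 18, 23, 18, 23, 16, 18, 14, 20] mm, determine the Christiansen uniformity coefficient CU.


xbar = 191 / 10 = 19.100
sum|xi - xbar| = 27.200
CU = 100 * (1 - 27.200 / (10 * 19.100))
   = 100 * (1 - 0.1424)
   = 85.76%


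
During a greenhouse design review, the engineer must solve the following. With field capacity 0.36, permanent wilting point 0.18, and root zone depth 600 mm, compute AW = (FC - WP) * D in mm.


AW = (FC - WP) * D
   = (0.36 - 0.18) * 600
   = 0.18 * 600
   = 108 mm


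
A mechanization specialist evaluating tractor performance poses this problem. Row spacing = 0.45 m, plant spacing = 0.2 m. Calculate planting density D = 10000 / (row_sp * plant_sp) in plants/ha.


D = 10000 / (row_sp * plant_sp)
  = 10000 / (0.45 * 0.2)
  = 10000 / 0.0900
  = 111111.11 plants/ha


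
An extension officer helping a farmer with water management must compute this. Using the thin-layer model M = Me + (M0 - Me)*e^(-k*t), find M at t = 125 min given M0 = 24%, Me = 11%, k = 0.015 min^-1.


M = Me + (M0 - Me) * e^(-k*t)
  = 11 + (24 - 11) * e^(-0.015*125)
  = 11 + 13 * e^(-1.875)
  = 11 + 13 * 0.15335
  = 11 + 1.9936
  = 12.99%


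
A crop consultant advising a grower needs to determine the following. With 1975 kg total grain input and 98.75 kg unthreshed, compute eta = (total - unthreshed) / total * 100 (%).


eta = (total - unthreshed) / total * 100
    = (1975 - 98.75) / 1975 * 100
    = 1876.25 / 1975 * 100
    = 95%


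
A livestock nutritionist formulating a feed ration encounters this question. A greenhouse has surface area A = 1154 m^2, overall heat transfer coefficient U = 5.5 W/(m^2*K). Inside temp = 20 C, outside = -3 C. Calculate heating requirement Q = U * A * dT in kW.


dT = 20 - (-3) = 23 K
Q = U * A * dT
  = 5.5 * 1154 * 23
  = 145981 W = 145.98 kW


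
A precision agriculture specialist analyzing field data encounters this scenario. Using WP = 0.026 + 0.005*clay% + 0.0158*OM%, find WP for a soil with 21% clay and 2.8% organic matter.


WP = 0.026 + 0.005*21 + 0.0158*2.8
   = 0.026 + 0.1050 + 0.0442
   = 0.1752


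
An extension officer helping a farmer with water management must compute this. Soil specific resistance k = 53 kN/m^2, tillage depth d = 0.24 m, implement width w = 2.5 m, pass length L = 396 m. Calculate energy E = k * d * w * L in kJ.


E = k * d * w * L
  = 53 * 0.24 * 2.5 * 396
  = 12592.80 kJ


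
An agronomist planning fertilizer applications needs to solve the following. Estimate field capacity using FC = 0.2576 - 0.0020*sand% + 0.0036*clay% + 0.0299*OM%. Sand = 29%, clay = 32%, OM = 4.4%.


FC = 0.2576 - 0.0020*29 + 0.0036*32 + 0.0299*4.4
   = 0.2576 - 0.0580 + 0.1152 + 0.1316
   = 0.4464


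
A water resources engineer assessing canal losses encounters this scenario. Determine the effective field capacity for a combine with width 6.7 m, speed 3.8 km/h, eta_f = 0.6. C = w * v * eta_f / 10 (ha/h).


C = w * v * eta_f / 10
  = 6.7 * 3.8 * 0.6 / 10
  = 15.28 / 10
  = 1.53 ha/h


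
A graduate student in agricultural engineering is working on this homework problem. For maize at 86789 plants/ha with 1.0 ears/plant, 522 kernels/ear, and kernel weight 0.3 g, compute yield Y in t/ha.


Y = density * ears * kernels * kw
  = 86789 * 1.0 * 522 * 0.3 g/ha
  = 13591157.40 g/ha
  = 13591.16 kg/ha = 13.59 t/ha


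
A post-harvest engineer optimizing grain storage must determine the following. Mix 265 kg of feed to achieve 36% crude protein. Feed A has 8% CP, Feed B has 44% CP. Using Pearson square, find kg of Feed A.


parts_A = CP_b - target = 44 - 36 = 8
parts_B = target - CP_a = 36 - 8 = 28
total_parts = 8 + 28 = 36
Feed A = 265 * 8 / 36 = 58.89 kg
Feed B = 265 * 28 / 36 = 206.11 kg

58.89 kg


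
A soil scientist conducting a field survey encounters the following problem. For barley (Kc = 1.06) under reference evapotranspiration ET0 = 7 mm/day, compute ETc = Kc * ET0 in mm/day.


ETc = Kc * ET0
    = 1.06 * 7
    = 7.42 mm/day


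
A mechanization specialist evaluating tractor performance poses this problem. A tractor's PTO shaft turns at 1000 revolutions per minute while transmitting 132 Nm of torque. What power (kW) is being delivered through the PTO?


P = 2*pi*n*T / 60000
  = 2*pi * 1000 * 132 / 60000
  = 829380.46 / 60000
  = 13.82 kW


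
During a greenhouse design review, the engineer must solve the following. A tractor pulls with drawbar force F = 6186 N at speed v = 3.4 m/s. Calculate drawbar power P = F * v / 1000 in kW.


P = F * v / 1000
  = 6186 * 3.4 / 1000
  = 21032.40 / 1000
  = 21.03 kW


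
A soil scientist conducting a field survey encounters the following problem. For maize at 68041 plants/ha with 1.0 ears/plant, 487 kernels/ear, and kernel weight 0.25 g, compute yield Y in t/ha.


Y = density * ears * kernels * kw
  = 68041 * 1.0 * 487 * 0.25 g/ha
  = 8283991.75 g/ha
  = 8283.99 kg/ha = 8.28 t/ha


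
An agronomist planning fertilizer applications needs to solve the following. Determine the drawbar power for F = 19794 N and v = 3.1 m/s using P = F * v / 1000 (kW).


P = F * v / 1000
  = 19794 * 3.1 / 1000
  = 61361.40 / 1000
  = 61.36 kW


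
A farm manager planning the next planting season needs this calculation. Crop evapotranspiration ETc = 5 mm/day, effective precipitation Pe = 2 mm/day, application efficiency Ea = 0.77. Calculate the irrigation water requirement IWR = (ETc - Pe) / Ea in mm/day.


IWR = (ETc - Pe) / Ea
    = (5 - 2) / 0.77
    = 3 / 0.77
    = 3.90 mm/day


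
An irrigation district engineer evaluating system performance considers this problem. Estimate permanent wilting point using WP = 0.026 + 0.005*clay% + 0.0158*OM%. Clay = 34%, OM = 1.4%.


WP = 0.026 + 0.005*34 + 0.0158*1.4
   = 0.026 + 0.1700 + 0.0221
   = 0.2181


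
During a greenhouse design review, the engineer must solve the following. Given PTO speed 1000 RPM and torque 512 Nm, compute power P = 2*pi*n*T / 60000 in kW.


P = 2*pi*n*T / 60000
  = 2*pi * 1000 * 512 / 60000
  = 3216990.88 / 60000
  = 53.62 kW


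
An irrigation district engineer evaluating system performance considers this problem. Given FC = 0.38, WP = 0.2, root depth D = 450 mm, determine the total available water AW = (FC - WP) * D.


AW = (FC - WP) * D
   = (0.38 - 0.2) * 450
   = 0.18 * 450
   = 81 mm


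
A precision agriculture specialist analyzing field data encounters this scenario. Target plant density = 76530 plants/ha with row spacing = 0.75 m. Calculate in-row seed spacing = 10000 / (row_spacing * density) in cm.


spacing = 10000 / (row_sp * density)
        = 10000 / (0.75 * 76530)
        = 10000 / 57397.50
        = 0.17422 m = 17.42 cm


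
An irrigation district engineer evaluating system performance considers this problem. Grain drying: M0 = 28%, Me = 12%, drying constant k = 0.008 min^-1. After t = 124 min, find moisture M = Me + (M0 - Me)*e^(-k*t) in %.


M = Me + (M0 - Me) * e^(-k*t)
  = 12 + (28 - 12) * e^(-0.008*124)
  = 12 + 16 * e^(-0.992)
  = 12 + 16 * 0.37083
  = 12 + 5.9333
  = 17.93%


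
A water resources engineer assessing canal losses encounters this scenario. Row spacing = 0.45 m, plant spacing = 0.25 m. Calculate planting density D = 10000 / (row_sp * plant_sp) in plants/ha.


D = 10000 / (row_sp * plant_sp)
  = 10000 / (0.45 * 0.25)
  = 10000 / 0.1125
  = 88888.89 plants/ha


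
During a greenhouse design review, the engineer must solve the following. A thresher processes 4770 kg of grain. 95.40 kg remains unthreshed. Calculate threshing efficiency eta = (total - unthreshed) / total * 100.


eta = (total - unthreshed) / total * 100
    = (4770 - 95.40) / 4770 * 100
    = 4674.60 / 4770 * 100
    = 98%


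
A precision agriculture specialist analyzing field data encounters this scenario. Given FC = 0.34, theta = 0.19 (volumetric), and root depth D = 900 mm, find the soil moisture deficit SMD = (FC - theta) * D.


SMD = (FC - theta) * D
    = (0.34 - 0.19) * 900
    = 0.150 * 900
    = 135 mm


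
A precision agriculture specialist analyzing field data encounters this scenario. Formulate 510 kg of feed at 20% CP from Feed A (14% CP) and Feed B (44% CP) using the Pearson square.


parts_A = CP_b - target = 44 - 20 = 24
parts_B = target - CP_a = 20 - 14 = 6
total_parts = 24 + 6 = 30
Feed A = 510 * 24 / 30 = 408 kg
Feed B = 510 * 6 / 30 = 102 kg

408 kg


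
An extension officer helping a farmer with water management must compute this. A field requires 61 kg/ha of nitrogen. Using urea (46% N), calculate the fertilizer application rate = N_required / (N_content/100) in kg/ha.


Rate = N_required / (N_content / 100)
     = 61 / (46 / 100)
     = 61 / 0.46
     = 132.61 kg/ha


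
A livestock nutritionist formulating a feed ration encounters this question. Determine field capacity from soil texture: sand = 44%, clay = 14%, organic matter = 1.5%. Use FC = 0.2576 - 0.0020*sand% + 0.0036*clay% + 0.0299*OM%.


FC = 0.2576 - 0.0020*44 + 0.0036*14 + 0.0299*1.5
   = 0.2576 - 0.0880 + 0.0504 + 0.0449
   = 0.2649


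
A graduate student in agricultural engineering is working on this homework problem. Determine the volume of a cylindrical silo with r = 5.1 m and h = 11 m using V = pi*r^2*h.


V = pi * r^2 * h
  = pi * 5.1^2 * 11
  = pi * 26.01 * 11
  = 898.84 m^3


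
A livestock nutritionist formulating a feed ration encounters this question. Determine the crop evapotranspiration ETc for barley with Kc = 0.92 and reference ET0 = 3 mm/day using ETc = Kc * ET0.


ETc = Kc * ET0
    = 0.92 * 3
    = 2.76 mm/day


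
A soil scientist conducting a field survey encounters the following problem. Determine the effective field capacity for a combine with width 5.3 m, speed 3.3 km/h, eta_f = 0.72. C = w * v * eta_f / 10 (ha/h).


C = w * v * eta_f / 10
  = 5.3 * 3.3 * 0.72 / 10
  = 12.59 / 10
  = 1.26 ha/h


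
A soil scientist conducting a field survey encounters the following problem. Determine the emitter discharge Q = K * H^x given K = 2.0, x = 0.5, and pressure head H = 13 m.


Q = K * H^x
  = 2.0 * 13^0.5
  = 2.0 * 3.6056
  = 7.21 L/h


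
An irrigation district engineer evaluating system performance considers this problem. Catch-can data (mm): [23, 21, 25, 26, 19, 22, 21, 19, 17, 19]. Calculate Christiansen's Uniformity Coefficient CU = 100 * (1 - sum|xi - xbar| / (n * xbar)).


xbar = 212 / 10 = 21.200
sum|xi - xbar| = 22.400
CU = 100 * (1 - 22.400 / (10 * 21.200))
   = 100 * (1 - 0.1057)
   = 89.43%


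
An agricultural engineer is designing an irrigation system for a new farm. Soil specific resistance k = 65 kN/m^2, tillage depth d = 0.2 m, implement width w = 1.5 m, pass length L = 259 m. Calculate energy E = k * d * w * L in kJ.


E = k * d * w * L
  = 65 * 0.2 * 1.5 * 259
  = 5050.50 kJ


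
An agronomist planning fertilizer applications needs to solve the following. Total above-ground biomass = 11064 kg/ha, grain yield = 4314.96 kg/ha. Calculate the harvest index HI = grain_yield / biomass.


HI = grain_yield / biomass
   = 4314.96 / 11064
   = 0.39


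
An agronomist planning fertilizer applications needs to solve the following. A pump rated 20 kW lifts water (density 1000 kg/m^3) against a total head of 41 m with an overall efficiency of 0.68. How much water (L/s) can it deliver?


Q = (P * 1000 * eta) / (rho * g * H)
  = (20 * 1000 * 0.68) / (1000 * 9.81 * 41)
  = 13600 / 402210
  = 0.03381 m^3/s = 33.81 L/s


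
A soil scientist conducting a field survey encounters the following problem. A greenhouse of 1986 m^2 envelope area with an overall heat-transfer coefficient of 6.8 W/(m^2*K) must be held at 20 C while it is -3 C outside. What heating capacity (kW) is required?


dT = 20 - (-3) = 23 K
Q = U * A * dT
  = 6.8 * 1986 * 23
  = 310610.40 W = 310.61 kW


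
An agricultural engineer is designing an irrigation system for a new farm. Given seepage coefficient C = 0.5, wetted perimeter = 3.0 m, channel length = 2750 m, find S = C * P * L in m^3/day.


S = C * P * L
  = 0.5 * 3.0 * 2750
  = 4125 m^3/day


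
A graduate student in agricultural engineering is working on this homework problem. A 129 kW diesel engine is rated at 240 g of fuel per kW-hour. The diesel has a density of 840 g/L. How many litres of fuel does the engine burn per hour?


FC = P * BSFC / rho_fuel
   = 129 * 240 / 840
   = 30960 / 840
   = 36.86 L/h


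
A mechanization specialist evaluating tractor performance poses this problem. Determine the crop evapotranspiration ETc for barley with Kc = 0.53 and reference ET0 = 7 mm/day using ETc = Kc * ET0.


ETc = Kc * ET0
    = 0.53 * 7
    = 3.71 mm/day


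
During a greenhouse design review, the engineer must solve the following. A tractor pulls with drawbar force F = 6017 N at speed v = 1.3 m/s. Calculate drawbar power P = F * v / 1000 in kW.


P = F * v / 1000
  = 6017 * 1.3 / 1000
  = 7822.10 / 1000
  = 7.82 kW


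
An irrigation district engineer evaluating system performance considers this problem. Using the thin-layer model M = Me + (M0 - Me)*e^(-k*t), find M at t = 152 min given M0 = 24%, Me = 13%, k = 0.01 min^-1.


M = Me + (M0 - Me) * e^(-k*t)
  = 13 + (24 - 13) * e^(-0.01*152)
  = 13 + 11 * e^(-1.520)
  = 13 + 11 * 0.21871
  = 13 + 2.4058
  = 15.41%


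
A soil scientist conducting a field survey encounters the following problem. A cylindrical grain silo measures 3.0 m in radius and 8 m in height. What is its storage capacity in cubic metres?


V = pi * r^2 * h
  = pi * 3.0^2 * 8
  = pi * 9 * 8
  = 226.19 m^3


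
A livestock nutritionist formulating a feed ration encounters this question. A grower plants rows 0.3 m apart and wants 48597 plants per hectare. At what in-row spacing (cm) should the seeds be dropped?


spacing = 10000 / (row_sp * density)
        = 10000 / (0.3 * 48597)
        = 10000 / 14579.10
        = 0.68591 m = 68.59 cm


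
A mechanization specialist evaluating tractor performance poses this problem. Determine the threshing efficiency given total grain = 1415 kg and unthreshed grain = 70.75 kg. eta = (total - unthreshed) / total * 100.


eta = (total - unthreshed) / total * 100
    = (1415 - 70.75) / 1415 * 100
    = 1344.25 / 1415 * 100
    = 95%


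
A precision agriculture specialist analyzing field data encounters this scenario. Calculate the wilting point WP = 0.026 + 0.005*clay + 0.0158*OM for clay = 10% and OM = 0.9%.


WP = 0.026 + 0.005*10 + 0.0158*0.9
   = 0.026 + 0.0500 + 0.0142
   = 0.0902


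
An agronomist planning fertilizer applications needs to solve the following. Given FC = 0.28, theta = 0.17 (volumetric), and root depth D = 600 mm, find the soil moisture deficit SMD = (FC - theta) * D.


SMD = (FC - theta) * D
    = (0.28 - 0.17) * 600
    = 0.110 * 600
    = 66 mm


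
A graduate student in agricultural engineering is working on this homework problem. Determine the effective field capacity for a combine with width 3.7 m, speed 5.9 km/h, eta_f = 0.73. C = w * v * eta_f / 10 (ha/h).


C = w * v * eta_f / 10
  = 3.7 * 5.9 * 0.73 / 10
  = 15.94 / 10
  = 1.59 ha/h


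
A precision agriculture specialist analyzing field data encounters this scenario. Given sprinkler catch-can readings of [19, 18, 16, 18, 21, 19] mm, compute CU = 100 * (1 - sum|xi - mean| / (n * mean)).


xbar = 111 / 6 = 18.500
sum|xi - xbar| = 7
CU = 100 * (1 - 7 / (6 * 18.500))
   = 100 * (1 - 0.0631)
   = 93.69%


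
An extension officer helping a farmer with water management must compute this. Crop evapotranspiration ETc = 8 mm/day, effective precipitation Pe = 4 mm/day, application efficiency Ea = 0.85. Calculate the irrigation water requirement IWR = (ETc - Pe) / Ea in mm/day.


IWR = (ETc - Pe) / Ea
    = (8 - 4) / 0.85
    = 4 / 0.85
    = 4.71 mm/day


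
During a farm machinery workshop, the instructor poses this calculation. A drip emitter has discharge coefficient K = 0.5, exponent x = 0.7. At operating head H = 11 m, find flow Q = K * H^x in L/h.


Q = K * H^x
  = 0.5 * 11^0.7
  = 0.5 * 5.3577
  = 2.68 L/h


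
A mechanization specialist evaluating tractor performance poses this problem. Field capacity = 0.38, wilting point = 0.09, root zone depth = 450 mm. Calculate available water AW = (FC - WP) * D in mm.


AW = (FC - WP) * D
   = (0.38 - 0.09) * 450
   = 0.29 * 450
   = 130.50 mm


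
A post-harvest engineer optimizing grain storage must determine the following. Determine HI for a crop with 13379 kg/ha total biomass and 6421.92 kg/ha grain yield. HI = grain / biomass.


HI = grain_yield / biomass
   = 6421.92 / 13379
   = 0.48


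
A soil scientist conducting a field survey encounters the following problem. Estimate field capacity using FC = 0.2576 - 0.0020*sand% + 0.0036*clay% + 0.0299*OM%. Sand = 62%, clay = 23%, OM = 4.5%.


FC = 0.2576 - 0.0020*62 + 0.0036*23 + 0.0299*4.5
   = 0.2576 - 0.1240 + 0.0828 + 0.1346
   = 0.3510


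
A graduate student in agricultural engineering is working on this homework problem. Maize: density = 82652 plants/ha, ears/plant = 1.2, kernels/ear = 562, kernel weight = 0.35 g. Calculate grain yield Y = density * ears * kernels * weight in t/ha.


Y = density * ears * kernels * kw
  = 82652 * 1.2 * 562 * 0.35 g/ha
  = 19509178.08 g/ha
  = 19509.18 kg/ha = 19.51 t/ha


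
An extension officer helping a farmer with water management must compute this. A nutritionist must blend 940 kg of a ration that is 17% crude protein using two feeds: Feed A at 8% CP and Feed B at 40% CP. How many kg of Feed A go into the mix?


parts_A = CP_b - target = 40 - 17 = 23
parts_B = target - CP_a = 17 - 8 = 9
total_parts = 23 + 9 = 32
Feed A = 940 * 23 / 32 = 675.63 kg
Feed B = 940 * 9 / 32 = 264.38 kg

675.63 kg


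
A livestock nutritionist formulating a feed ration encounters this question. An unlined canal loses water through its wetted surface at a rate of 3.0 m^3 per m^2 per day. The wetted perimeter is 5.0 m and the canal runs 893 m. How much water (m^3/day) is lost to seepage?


S = C * P * L
  = 3.0 * 5.0 * 893
  = 13395 m^3/day


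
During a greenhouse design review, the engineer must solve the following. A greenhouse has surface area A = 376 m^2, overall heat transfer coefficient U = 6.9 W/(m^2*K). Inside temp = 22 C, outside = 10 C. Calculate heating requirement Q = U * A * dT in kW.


dT = 22 - (10) = 12 K
Q = U * A * dT
  = 6.9 * 376 * 12
  = 31132.80 W = 31.13 kW


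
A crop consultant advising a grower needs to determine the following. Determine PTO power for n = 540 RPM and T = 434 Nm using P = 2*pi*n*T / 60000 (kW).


P = 2*pi*n*T / 60000
  = 2*pi * 540 * 434 / 60000
  = 1472527.31 / 60000
  = 24.54 kW


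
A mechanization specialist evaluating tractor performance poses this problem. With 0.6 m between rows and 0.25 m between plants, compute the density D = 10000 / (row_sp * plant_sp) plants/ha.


D = 10000 / (row_sp * plant_sp)
  = 10000 / (0.6 * 0.25)
  = 10000 / 0.1500
  = 66666.67 plants/ha


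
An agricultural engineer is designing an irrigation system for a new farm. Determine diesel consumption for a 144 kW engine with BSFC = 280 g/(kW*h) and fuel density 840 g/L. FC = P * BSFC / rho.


FC = P * BSFC / rho_fuel
   = 144 * 280 / 840
   = 40320 / 840
   = 48 L/h


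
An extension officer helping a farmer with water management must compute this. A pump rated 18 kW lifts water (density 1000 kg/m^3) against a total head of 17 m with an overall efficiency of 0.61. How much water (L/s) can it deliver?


Q = (P * 1000 * eta) / (rho * g * H)
  = (18 * 1000 * 0.61) / (1000 * 9.81 * 17)
  = 10980 / 166770
  = 0.06584 m^3/s = 65.84 L/s


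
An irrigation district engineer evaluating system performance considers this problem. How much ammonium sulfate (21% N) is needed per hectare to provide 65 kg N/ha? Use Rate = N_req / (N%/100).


Rate = N_required / (N_content / 100)
     = 65 / (21 / 100)
     = 65 / 0.21
     = 309.52 kg/ha


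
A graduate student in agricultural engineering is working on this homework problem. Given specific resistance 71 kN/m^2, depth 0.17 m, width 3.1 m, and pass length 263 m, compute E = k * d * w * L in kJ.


E = k * d * w * L
  = 71 * 0.17 * 3.1 * 263
  = 9840.67 kJ


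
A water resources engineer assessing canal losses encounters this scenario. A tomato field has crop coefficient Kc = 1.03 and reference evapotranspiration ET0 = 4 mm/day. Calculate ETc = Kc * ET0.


ETc = Kc * ET0
    = 1.03 * 4
    = 4.12 mm/day


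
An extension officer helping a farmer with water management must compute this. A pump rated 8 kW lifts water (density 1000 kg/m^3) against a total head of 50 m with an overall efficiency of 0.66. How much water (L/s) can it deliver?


Q = (P * 1000 * eta) / (rho * g * H)
  = (8 * 1000 * 0.66) / (1000 * 9.81 * 50)
  = 5280 / 490500
  = 0.01076 m^3/s = 10.76 L/s


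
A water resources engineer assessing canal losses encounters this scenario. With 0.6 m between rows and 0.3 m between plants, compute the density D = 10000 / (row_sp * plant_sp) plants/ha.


D = 10000 / (row_sp * plant_sp)
  = 10000 / (0.6 * 0.3)
  = 10000 / 0.1800
  = 55555.56 plants/ha


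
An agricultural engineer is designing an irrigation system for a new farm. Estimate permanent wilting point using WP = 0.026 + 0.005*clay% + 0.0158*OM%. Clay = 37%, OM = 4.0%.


WP = 0.026 + 0.005*37 + 0.0158*4.0
   = 0.026 + 0.1850 + 0.0632
   = 0.2742


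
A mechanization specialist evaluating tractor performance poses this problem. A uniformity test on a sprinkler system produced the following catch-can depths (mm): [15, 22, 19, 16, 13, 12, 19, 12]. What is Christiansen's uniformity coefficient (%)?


xbar = 128 / 8 = 16
sum|xi - xbar| = 24
CU = 100 * (1 - 24 / (8 * 16))
   = 100 * (1 - 0.1875)
   = 81.25%


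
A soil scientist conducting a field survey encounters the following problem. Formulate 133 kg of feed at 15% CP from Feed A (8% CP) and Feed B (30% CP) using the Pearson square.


parts_A = CP_b - target = 30 - 15 = 15
parts_B = target - CP_a = 15 - 8 = 7
total_parts = 15 + 7 = 22
Feed A = 133 * 15 / 22 = 90.68 kg
Feed B = 133 * 7 / 22 = 42.32 kg

90.68 kg


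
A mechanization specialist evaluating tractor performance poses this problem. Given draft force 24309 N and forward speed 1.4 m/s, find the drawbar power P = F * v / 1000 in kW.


P = F * v / 1000
  = 24309 * 1.4 / 1000
  = 34032.60 / 1000
  = 34.03 kW


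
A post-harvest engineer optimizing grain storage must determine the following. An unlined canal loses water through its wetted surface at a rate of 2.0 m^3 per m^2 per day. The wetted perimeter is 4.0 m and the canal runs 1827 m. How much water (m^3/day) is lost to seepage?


S = C * P * L
  = 2.0 * 4.0 * 1827
  = 14616 m^3/day


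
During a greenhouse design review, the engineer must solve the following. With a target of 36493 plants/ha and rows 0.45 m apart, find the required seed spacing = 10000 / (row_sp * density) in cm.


spacing = 10000 / (row_sp * density)
        = 10000 / (0.45 * 36493)
        = 10000 / 16421.85
        = 0.60894 m = 60.89 cm
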